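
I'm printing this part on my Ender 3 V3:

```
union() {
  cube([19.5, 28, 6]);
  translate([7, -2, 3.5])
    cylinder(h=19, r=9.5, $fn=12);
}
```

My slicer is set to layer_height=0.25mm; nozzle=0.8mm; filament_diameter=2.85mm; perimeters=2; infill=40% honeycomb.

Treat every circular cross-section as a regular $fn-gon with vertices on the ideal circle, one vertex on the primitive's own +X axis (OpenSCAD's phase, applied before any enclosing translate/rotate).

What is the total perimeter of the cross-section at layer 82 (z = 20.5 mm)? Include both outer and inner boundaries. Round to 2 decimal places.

At z = 20.5 mm: the cube is not intersected at this z (z outside [0, 6]); the r=9.5 cylinder at (7, -2) contributes a regular 12-gon of circumradius 9.5 (perimeter = 2·12·9.500·sin(180°/12) = 59.01 mm); Merging all regions: only the r=9.5 cylinder at (7, -2) is present, so the union is just that shape — boundary = 59.01 mm. Overall, the cross-section is a single solid region. Total boundary length (outer) = 59.01 mm.

59.01 mm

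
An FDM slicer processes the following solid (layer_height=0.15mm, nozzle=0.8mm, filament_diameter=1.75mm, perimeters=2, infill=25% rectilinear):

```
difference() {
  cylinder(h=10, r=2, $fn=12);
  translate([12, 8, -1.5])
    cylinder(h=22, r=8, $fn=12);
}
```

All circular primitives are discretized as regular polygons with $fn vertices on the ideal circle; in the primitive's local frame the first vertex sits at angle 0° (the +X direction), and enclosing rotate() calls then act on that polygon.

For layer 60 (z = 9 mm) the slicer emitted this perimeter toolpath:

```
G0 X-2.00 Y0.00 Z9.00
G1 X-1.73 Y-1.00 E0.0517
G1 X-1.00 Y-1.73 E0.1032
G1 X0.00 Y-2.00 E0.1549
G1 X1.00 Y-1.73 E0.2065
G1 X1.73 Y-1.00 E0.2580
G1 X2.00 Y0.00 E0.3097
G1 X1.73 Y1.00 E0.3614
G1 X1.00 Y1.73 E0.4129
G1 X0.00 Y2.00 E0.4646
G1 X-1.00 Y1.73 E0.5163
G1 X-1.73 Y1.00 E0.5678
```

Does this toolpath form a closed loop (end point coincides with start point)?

Start point (G0): (-2.00, 0.00). End point (last G1): the path does not return to the start — open.

no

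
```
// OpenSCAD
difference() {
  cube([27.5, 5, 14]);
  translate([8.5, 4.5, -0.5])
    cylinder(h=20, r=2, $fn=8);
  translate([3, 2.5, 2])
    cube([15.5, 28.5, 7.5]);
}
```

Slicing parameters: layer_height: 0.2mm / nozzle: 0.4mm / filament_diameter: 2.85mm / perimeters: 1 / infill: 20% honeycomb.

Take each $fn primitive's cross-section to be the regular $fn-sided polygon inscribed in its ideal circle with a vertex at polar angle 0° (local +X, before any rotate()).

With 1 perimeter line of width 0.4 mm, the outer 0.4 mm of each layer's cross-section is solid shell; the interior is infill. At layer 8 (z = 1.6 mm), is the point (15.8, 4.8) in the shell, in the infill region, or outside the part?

shell

At z = 1.6 mm: the cube is present — its section is the full 27.5×5 rectangle; the cylinder at (8.5, 4.5): section is a regular 8-gon, circumradius r=2; the cube at (3, 2.5) does not reach this height (z outside [2, 9.5]); After the difference (first − rest): starting from the 27.5×5 cube, the r=2 cylinder at (8.5, 4.5) partially overlaps it — only the 7.55 mm² overlap (of its 11.31 mm²) is removed, clipping the outline — 1 connected region. Overall, the cross-section is a single solid region. The nearest boundary edge runs (10.29, 5.00)→(27.50, 5.00); distance from the point to it = 0.20 mm. The point is inside the cross-section, 0.20 mm from the nearest boundary — within the 0.4 mm shell band (1 × 0.4).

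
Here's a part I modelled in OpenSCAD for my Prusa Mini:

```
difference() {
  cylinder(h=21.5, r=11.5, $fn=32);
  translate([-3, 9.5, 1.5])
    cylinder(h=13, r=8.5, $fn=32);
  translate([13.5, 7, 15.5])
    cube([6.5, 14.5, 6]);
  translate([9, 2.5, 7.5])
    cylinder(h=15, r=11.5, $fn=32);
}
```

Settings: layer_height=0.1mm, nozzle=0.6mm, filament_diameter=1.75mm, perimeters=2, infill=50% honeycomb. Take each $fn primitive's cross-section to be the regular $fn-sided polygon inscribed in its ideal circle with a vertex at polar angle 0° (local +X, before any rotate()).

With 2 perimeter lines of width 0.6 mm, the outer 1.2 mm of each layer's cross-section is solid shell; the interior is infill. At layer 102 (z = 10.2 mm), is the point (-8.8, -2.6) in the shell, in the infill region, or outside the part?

At z = 10.2 mm: the r=11.5 cylinder contributes a regular 32-gon of circumradius 11.5; the r=8.5 cylinder at (-3, 9.5) contributes a regular 32-gon of circumradius 8.5; the cube at (13.5, 7) is absent (z outside [15.5, 21.5]); the r=11.5 cylinder at (9, 2.5) contributes a regular 32-gon of circumradius 11.5; Subtracting the remaining from the first: starting from the r=11.5 cylinder, the r=8.5 cylinder at (-3, 9.5) partially overlaps it — only the 119.03 mm² overlap (of its 225.52 mm²) is removed, clipping the outline; the r=11.5 cylinder at (9, 2.5) partially overlaps it — only the 151.52 mm² overlap (of its 412.81 mm²) is removed, clipping the outline — 1 connected region. Overall, the cross-section is a single solid region. The nearest boundary edge runs (-10.62, -4.40)→(-11.28, -2.24); distance from the point to it = 2.27 mm. The point is inside the cross-section and 2.27 mm from the nearest boundary — more than the 1.2 mm shell width (2 × 0.6), so it's in the infill interior.

infill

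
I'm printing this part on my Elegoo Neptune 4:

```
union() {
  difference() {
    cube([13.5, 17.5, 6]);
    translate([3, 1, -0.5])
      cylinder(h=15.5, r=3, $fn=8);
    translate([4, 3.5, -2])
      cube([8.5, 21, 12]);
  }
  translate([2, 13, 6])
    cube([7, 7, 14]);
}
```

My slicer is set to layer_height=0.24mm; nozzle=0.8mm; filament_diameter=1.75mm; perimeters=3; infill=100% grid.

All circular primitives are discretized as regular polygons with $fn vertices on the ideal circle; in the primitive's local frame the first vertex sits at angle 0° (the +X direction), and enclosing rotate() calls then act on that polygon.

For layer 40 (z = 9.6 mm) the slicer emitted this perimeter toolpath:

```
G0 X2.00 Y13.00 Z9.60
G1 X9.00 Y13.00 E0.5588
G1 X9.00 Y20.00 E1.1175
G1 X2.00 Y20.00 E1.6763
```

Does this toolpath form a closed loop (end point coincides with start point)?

no

Start point (G0): (2.00, 13.00). End point (last G1): the path does not return to the start — open.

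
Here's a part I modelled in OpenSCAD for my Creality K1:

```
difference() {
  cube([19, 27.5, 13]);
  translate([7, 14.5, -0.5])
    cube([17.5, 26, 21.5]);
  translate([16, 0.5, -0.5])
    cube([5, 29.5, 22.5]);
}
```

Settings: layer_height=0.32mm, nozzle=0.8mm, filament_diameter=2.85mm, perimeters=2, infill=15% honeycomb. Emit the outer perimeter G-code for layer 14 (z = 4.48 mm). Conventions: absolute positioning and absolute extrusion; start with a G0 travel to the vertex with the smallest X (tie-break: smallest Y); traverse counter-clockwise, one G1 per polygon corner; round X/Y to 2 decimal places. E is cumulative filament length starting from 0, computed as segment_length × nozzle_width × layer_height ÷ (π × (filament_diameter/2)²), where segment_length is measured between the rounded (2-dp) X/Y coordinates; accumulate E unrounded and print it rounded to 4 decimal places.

At z = 4.48 mm: the cube is present — its section is the full 19×27.5 rectangle; the cube at (7, 14.5) is present — its section is the full 17.5×26 rectangle; the cube at (16, 0.5) is present — its section is the full 5×29.5 rectangle; After the difference (first − rest): starting from the 19×27.5 cube, the 17.5×26 cube at (7, 14.5) partially overlaps it — only the 156.00 mm² overlap (of its 455.00 mm²) is removed, clipping the outline; the 5×29.5 cube at (16, 0.5) partially overlaps it — only the 42.00 mm² overlap (of its 147.50 mm²) is removed, clipping the outline — 1 connected region. The outline is a single polygon with 8 vertices. Extrusion per mm of travel: 0.8 × 0.32 / (π × 1.425²) = 0.040129. Accumulating E over each segment gives final E = 3.7320.

G0 X0.00 Y0.00 Z4.48
G1 X19.00 Y0.00 E0.7625
G1 X19.00 Y0.50 E0.7825
G1 X16.00 Y0.50 E0.9029
G1 X16.00 Y14.50 E1.4647
G1 X7.00 Y14.50 E1.8259
G1 X7.00 Y27.50 E2.3476
G1 X0.00 Y27.50 E2.6285
G1 X0.00 Y0.00 E3.7320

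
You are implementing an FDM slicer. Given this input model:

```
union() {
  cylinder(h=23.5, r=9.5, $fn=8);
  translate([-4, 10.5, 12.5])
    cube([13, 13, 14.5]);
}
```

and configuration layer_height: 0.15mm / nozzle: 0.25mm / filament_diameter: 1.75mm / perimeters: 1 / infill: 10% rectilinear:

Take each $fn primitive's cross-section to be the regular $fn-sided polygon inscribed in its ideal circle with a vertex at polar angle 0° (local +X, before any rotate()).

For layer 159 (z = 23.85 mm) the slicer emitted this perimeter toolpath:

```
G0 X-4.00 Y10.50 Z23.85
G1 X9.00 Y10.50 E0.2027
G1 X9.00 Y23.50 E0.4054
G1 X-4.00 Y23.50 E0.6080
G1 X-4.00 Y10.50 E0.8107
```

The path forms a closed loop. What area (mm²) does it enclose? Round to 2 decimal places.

Apply the shoelace formula to the sequence of (X, Y) vertices; enclosed area = 169.00 mm².

169.00 mm²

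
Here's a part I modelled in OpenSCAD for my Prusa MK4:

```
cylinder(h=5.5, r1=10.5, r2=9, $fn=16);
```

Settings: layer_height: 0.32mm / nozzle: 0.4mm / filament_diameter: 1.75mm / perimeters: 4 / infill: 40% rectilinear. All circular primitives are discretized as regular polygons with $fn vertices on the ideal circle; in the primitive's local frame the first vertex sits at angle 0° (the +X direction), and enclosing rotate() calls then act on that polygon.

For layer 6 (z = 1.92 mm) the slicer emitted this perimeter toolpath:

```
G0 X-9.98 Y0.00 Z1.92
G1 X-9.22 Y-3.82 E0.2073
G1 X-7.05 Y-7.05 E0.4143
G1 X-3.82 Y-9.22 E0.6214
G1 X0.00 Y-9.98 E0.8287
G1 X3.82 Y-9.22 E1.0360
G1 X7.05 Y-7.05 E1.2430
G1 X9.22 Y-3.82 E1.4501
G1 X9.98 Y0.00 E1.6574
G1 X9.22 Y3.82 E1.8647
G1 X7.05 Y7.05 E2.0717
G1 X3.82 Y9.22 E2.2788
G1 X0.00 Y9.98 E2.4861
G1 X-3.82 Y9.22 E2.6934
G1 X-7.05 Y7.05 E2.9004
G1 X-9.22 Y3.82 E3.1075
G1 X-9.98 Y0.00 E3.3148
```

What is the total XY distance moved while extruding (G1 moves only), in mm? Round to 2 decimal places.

62.29 mm

Sum the Euclidean lengths of each G1 segment: total = 62.29 mm.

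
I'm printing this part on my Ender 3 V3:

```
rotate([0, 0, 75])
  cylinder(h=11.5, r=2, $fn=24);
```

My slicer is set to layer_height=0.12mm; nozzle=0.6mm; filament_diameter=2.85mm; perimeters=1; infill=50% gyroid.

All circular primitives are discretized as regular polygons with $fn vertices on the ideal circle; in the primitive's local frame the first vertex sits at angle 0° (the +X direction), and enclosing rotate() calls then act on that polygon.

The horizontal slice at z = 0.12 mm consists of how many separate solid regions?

1

At z = 0.12 mm: the r=2 cylinder gives a regular 24-gon of circumradius 2 (constant along its height); (whole slice rotated 75° about Z — lengths, areas and connectivity unchanged). The result has 1 disconnected region.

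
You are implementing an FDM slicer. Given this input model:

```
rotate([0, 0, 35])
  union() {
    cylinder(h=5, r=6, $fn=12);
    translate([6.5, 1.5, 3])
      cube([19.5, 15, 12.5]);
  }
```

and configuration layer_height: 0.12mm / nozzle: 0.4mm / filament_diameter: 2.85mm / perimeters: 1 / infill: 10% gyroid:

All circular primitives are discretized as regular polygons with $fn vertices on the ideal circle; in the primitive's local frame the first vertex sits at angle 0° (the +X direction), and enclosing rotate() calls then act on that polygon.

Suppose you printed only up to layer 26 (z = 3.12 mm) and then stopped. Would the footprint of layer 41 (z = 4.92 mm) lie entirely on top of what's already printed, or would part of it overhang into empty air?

Compare the two slices. At z = 3.12: the r=6 cylinder contributes a regular 12-gon of circumradius 6 (area = (12/2)·6.000²·sin(360°/12) = 108.00 mm²); the cube at (6.5, 1.5) (footprint 19.5×15) is included at this height (area 292.50 mm²); Merging all regions: the 2 present regions are separate (no shared area or edge), so areas and boundary lengths simply add and each stays a separate island — area = 400.50 mm²; (whole slice rotated 35° about Z — lengths, areas and connectivity unchanged). At z = 4.92: the r=6 cylinder gives a regular 12-gon of circumradius 6 (constant along its height) (area = (12/2)·6.000²·sin(360°/12) = 108.00 mm²); the 19.5×15 cube at (6.5, 1.5) contributes its full rectangle (area 292.50 mm²); Taking the union: the 2 present regions are separate (no shared area or edge), so areas and boundary lengths simply add and each stays a separate island — area = 400.50 mm²; (rotated 35° about Z; rotation is an isometry so areas/perimeters/island counts are preserved). Checking containment: the cross-section at z = 4.92 is a subset of the cross-section at z = 3.12.

entirely on top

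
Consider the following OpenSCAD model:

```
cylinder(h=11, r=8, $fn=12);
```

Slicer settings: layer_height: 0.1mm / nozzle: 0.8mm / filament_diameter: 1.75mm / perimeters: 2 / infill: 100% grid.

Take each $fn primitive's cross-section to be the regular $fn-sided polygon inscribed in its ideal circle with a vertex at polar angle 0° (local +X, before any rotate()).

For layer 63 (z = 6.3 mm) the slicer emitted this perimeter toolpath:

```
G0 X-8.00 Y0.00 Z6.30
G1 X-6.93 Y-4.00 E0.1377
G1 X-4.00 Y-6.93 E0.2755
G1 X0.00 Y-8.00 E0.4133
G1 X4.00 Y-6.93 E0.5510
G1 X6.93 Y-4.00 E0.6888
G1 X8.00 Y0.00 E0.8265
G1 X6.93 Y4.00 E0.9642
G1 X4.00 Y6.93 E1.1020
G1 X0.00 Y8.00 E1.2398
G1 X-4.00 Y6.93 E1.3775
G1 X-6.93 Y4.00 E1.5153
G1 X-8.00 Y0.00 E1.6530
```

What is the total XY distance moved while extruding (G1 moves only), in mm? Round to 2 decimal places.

49.70 mm

Sum the Euclidean lengths of each G1 segment: total = 49.70 mm.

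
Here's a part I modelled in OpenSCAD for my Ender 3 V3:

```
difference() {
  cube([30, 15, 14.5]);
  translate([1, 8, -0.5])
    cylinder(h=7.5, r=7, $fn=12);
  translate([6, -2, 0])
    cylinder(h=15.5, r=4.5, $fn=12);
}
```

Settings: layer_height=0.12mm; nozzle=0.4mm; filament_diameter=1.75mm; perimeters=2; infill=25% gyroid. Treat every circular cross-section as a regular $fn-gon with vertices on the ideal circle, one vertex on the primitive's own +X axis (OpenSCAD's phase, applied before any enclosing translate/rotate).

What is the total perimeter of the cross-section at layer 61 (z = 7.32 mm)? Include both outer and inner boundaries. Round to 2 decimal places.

91.91 mm

At z = 7.32 mm: the 30×15 cube contributes its full rectangle (perimeter 90.00 mm); the cylinder at (1, 8) does not reach this height (z outside [-0.5, 7]); the r=4.5 cylinder at (6, -2) gives a regular 12-gon of circumradius 4.5 (constant along its height) (perimeter = 2·12·4.500·sin(180°/12) = 27.95 mm); After the difference (first − rest): starting from the 30×15 cube, the r=4.5 cylinder at (6, -2) partially overlaps it — only the 13.45 mm² overlap (of its 60.75 mm²) is removed, clipping the outline — boundary = 91.91 mm. Overall, the cross-section is a single solid region. Total boundary length (outer) = 91.91 mm.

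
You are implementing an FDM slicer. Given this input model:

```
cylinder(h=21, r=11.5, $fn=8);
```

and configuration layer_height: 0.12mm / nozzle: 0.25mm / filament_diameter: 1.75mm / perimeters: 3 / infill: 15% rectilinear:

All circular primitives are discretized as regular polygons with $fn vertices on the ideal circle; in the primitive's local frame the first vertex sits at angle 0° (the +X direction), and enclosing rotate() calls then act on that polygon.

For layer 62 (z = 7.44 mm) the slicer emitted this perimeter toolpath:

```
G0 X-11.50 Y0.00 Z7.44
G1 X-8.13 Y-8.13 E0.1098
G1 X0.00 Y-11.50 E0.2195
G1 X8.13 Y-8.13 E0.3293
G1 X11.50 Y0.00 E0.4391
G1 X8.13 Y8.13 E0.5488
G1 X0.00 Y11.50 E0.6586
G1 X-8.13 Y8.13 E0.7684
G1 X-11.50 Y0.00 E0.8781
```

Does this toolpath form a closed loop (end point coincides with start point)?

Start point (G0): (-11.50, 0.00). End point (last G1): the path returns to the start — closed.

yes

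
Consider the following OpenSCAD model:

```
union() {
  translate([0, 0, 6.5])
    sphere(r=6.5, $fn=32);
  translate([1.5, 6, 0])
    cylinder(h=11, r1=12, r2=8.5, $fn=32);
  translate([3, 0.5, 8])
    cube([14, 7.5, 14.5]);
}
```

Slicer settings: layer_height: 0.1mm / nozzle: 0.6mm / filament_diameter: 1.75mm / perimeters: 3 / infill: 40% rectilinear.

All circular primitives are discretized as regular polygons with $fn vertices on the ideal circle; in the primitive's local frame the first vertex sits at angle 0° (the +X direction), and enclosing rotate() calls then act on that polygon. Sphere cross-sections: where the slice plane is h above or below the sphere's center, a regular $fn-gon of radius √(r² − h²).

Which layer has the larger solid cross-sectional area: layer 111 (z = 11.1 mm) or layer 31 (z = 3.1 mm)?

Layer 111 (z = 11.1): the r=6.5 sphere contributes a regular 32-gon of circumradius √(6.5²−4.6²) = 4.592 (area = (32/2)·4.592²·sin(360°/32) = 65.83 mm²); the cone at (1.5, 6) does not reach this height (z outside [0, 11]); the cube at (3, 0.5) (footprint 14×7.5) is included at this height (area 105.00 mm²); Taking the union: the regions partially overlap — summed areas 170.83 mm² minus the doubly-counted overlap 3.00 mm² gives 167.83 mm² — area = 167.83 mm². So its area = 167.83 mm². Layer 31 (z = 3.1): the sphere: section is a regular 32-gon, circumradius = √(r²−h²) = √(6.5²−3.4²) = 5.540 (area = (32/2)·5.540²·sin(360°/32) = 95.80 mm²); the cone at (1.5, 6) contributes a regular 32-gon of circumradius 11.014 (interpolated between r1=12 and r2=8.5 at t=0.282) (area = (32/2)·11.014²·sin(360°/32) = 378.63 mm²); the cube at (3, 0.5) is not intersected at this z (z outside [8, 22.5]); Combining (union): the regions partially overlap — summed areas 474.43 mm² minus the doubly-counted overlap 92.14 mm² gives 382.29 mm² — area = 382.29 mm². So its area = 382.29 mm². Layer 31 is larger (382.29 vs 167.83 mm²).

layer 31 (z = 3.1 mm)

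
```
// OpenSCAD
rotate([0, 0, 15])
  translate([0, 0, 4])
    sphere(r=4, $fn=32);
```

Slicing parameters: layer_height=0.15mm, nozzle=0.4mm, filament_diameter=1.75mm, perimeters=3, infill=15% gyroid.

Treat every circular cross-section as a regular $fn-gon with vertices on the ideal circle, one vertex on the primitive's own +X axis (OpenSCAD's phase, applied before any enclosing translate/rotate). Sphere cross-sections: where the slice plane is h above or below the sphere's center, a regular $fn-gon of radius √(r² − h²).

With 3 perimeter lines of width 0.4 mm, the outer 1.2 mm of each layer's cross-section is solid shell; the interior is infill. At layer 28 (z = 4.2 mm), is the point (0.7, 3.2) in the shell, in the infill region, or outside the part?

At z = 4.2 mm: the r=4 sphere contributes a regular 32-gon of circumradius √(4²−0.2²) = 3.995; (rotated 15° about Z; rotation is an isometry so areas/perimeters/island counts are preserved). Overall, the cross-section is a single solid region. Undo the 15° rotation: the query point maps to (1.504, 2.910) in the un-rotated model frame. The nearest boundary edge runs (2.22, 3.32)→(1.53, 3.69); distance from the point to it = 0.70 mm. The point is inside the cross-section, 0.70 mm from the nearest boundary — within the 1.2 mm shell band (3 × 0.4).

shell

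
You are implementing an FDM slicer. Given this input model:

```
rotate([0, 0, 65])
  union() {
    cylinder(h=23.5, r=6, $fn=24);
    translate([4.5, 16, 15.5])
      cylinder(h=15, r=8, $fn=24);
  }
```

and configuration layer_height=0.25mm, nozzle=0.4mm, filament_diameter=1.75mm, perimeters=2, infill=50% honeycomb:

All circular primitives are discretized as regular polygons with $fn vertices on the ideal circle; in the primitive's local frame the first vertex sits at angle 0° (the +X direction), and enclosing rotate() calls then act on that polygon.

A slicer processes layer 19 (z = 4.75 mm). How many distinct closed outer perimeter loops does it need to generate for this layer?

1

At z = 4.75 mm: the r=6 cylinder gives a regular 24-gon of circumradius 6 (constant along its height); the cylinder at (4.5, 16) is not intersected at this z (z outside [15.5, 30.5]); Merging all regions: only the r=6 cylinder is present, so the union is just that shape — 1 connected region; (whole slice rotated 65° about Z — lengths, areas and connectivity unchanged). The result has 1 disconnected region.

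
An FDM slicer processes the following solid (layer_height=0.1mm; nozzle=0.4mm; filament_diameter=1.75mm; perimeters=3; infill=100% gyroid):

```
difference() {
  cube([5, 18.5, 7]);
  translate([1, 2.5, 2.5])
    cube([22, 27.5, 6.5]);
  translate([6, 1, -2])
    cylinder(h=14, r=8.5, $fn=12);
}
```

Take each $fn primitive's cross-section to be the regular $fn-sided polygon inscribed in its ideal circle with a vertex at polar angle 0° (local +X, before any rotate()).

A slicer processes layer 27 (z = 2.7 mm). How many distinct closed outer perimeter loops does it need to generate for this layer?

At z = 2.7 mm: the 5×18.5 cube contributes its full rectangle; the cube at (1, 2.5) is present — its section is the full 22×27.5 rectangle; the r=8.5 cylinder at (6, 1) contributes a regular 12-gon of circumradius 8.5; Subtracting the remaining from the first: starting from the 5×18.5 cube, the 22×27.5 cube at (1, 2.5) partially overlaps it — only the 64.00 mm² overlap (of its 605.00 mm²) is removed, clipping the outline; the r=8.5 cylinder at (6, 1) partially overlaps it — only the 17.11 mm² overlap (of its 216.75 mm²) is removed, clipping the outline — 1 connected region. The result has 1 disconnected region.

1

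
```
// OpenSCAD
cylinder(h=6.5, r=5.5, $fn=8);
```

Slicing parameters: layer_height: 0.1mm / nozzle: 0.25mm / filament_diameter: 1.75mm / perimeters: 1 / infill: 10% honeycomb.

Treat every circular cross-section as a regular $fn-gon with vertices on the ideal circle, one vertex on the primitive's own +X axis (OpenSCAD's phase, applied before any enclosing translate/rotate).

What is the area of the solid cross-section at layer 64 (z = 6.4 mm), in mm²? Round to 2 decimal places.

At z = 6.4 mm: the r=5.5 cylinder contributes a regular 8-gon of circumradius 5.5 (area = (8/2)·5.500²·sin(360°/8) = 85.56 mm²). Overall, the cross-section is a single solid region. Net area = 85.56 mm².

85.56 mm²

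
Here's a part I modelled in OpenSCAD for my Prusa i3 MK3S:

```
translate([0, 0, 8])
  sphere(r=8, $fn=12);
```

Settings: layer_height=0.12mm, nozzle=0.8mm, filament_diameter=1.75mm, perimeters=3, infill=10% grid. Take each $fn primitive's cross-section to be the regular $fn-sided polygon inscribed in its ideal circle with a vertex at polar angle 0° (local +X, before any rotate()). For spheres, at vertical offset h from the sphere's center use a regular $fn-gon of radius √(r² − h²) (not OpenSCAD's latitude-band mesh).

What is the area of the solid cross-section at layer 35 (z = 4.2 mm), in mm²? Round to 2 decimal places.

At z = 4.2 mm: the sphere: section is a regular 12-gon, circumradius = √(r²−h²) = √(8²−3.8²) = 7.040 (area = (12/2)·7.040²·sin(360°/12) = 148.68 mm²). Overall, the cross-section is a single solid region. Net area = 148.68 mm².

148.68 mm²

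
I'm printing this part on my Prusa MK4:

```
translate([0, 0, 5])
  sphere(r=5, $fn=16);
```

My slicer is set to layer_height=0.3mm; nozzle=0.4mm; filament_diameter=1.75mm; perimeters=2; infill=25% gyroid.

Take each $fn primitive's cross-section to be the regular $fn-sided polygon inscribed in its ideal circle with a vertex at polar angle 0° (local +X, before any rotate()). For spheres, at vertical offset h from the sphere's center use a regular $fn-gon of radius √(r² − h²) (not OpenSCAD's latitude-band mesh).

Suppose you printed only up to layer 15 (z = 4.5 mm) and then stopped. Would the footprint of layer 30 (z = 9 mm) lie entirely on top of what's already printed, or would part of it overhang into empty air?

entirely on top

Compare the two slices. At z = 4.5: the r=5 sphere slices to a regular 16-gon of circumradius 4.975 (√(r²−h²) with h=0.5 from center) (area = (16/2)·4.975²·sin(360°/16) = 75.77 mm²). At z = 9: the sphere: section is a regular 16-gon, circumradius = √(r²−h²) = √(5²−4²) = 3.000 (area = (16/2)·3.000²·sin(360°/16) = 27.55 mm²). Checking containment: the cross-section at z = 9 is a subset of the cross-section at z = 4.5.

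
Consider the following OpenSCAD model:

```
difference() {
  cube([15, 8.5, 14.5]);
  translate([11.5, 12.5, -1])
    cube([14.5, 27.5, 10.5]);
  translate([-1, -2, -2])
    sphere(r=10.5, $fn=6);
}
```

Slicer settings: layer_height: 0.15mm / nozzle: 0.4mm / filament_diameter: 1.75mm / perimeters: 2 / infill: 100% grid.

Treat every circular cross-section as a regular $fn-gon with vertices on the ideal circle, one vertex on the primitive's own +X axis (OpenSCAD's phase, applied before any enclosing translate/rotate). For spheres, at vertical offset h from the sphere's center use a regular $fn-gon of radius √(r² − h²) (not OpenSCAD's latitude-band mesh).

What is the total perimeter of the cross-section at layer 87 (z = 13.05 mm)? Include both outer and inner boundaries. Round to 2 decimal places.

At z = 13.05 mm: the cube (footprint 15×8.5) is included at this height (perimeter 47.00 mm); the cube at (11.5, 12.5) is absent (z outside [-1, 9.5]); the sphere at (-1, -2) is absent (|z−center|=15.050 > r=10.5); After the difference (first − rest): none of the subtracted shapes is present at this height, so the 15×8.5 cube is unchanged — boundary = 47.00 mm. Overall, the cross-section is a single solid region. Total boundary length (outer) = 47.00 mm.

47.00 mm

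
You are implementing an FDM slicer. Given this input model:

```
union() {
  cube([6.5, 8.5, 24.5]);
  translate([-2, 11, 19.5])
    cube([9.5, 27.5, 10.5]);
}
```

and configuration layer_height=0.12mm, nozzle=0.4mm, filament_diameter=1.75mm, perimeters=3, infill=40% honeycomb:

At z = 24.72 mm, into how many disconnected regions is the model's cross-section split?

At z = 24.72 mm: the cube does not reach this height (z outside [0, 24.5]); the 9.5×27.5 cube at (-2, 11) contributes its full rectangle; Combining (union): only the 9.5×27.5 cube at (-2, 11) is present, so the union is just that shape — 1 connected region. The result has 1 disconnected region.

1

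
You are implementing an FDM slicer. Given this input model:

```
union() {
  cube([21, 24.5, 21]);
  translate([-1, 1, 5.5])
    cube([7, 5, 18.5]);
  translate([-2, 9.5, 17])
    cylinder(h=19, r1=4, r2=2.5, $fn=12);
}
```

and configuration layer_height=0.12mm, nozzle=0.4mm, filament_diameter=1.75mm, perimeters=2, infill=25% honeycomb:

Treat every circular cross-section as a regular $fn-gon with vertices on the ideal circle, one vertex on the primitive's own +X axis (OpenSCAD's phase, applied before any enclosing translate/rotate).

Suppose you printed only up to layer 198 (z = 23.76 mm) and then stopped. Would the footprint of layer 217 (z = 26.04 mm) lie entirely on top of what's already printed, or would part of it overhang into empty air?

Compare the two slices. At z = 23.76: the cube is absent (z outside [0, 21]); the cube at (-1, 1) is present — its section is the full 7×5 rectangle (area 35.00 mm²); the cone at (-2, 9.5) contributes a regular 12-gon of circumradius 3.466 (interpolated between r1=4 and r2=2.5 at t=0.356) (area = (12/2)·3.466²·sin(360°/12) = 36.05 mm²); Combining (union): the 2 present regions are separate (no shared area or edge), so areas and boundary lengths simply add and each stays a separate island — area = 71.05 mm². At z = 26.04: the cube does not reach this height (z outside [0, 21]); the cube at (-1, 1) is not intersected at this z (z outside [5.5, 24]); the cone at (-2, 9.5) contributes a regular 12-gon of circumradius 3.286 (interpolated between r1=4 and r2=2.5 at t=0.476) (area = (12/2)·3.286²·sin(360°/12) = 32.40 mm²); Combining (union): only the cone at (-2, 9.5) is present, so the union is just that shape — area = 32.40 mm². Checking containment: the cross-section at z = 26.04 is a subset of the cross-section at z = 23.76.

entirely on top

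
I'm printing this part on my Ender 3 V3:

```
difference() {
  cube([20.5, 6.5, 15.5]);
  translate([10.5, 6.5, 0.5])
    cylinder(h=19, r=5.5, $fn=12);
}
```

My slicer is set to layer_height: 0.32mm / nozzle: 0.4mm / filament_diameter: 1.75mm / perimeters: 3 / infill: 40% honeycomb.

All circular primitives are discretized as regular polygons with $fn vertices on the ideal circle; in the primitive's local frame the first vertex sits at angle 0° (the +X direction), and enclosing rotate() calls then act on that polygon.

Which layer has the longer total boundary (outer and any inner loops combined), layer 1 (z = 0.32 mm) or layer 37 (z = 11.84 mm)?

Layer 1 (z = 0.32): the cube is present — its section is the full 20.5×6.5 rectangle (perimeter 54.00 mm); the cylinder at (10.5, 6.5) is absent (z outside [0.5, 19.5]); Subtracting the remaining from the first: none of the subtracted shapes is present at this height, so the 20.5×6.5 cube is unchanged — boundary = 54.00 mm. So its perimeter = 54.00 mm. Layer 37 (z = 11.84): the cube is present — its section is the full 20.5×6.5 rectangle (perimeter 54.00 mm); the cylinder at (10.5, 6.5): section is a regular 12-gon, circumradius r=5.5 (perimeter = 2·12·5.500·sin(180°/12) = 34.16 mm); Subtracting the remaining from the first: starting from the 20.5×6.5 cube, the r=5.5 cylinder at (10.5, 6.5) partially overlaps it — only the 45.38 mm² overlap (of its 90.75 mm²) is removed, clipping the outline — boundary = 60.08 mm. So its perimeter = 60.08 mm. Layer 37 is larger (60.08 vs 54.00 mm).

layer 37 (z = 11.84 mm)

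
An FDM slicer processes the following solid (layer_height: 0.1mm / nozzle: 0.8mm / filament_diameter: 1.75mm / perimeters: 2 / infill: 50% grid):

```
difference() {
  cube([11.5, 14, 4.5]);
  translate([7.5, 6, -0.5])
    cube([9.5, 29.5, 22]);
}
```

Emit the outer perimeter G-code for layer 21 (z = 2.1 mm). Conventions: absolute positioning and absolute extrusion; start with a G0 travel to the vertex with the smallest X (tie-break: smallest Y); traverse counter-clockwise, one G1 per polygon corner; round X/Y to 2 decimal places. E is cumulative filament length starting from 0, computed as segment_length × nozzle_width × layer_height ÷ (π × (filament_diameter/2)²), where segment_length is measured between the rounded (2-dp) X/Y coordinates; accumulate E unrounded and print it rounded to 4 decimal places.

G0 X0.00 Y0.00 Z2.10
G1 X11.50 Y0.00 E0.3825
G1 X11.50 Y6.00 E0.5821
G1 X7.50 Y6.00 E0.7151
G1 X7.50 Y14.00 E0.9812
G1 X0.00 Y14.00 E1.2306
G1 X0.00 Y0.00 E1.6963

At z = 2.1 mm: the cube (footprint 11.5×14) is included at this height; the 9.5×29.5 cube at (7.5, 6) contributes its full rectangle; Taking the first minus the rest: starting from the 11.5×14 cube, the 9.5×29.5 cube at (7.5, 6) partially overlaps it — only the 32.00 mm² overlap (of its 280.25 mm²) is removed, clipping the outline — 1 connected region. The outline is a single polygon with 6 vertices. Extrusion per mm of travel: 0.8 × 0.1 / (π × 0.875²) = 0.033260. Accumulating E over each segment gives final E = 1.6963.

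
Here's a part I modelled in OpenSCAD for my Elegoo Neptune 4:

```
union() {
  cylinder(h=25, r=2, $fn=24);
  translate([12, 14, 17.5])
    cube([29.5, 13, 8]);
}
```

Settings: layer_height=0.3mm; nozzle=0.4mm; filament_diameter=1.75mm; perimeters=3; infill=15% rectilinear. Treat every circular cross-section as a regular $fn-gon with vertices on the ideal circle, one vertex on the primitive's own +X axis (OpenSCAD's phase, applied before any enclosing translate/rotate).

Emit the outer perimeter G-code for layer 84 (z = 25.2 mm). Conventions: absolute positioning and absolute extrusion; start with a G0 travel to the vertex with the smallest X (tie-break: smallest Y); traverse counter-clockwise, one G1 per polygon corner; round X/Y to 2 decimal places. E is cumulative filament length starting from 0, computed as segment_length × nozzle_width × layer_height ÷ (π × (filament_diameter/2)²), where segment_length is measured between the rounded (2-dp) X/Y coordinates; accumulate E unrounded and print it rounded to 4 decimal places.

G0 X12.00 Y14.00 Z25.20
G1 X41.50 Y14.00 E1.4718
G1 X41.50 Y27.00 E2.1203
G1 X12.00 Y27.00 E3.5921
G1 X12.00 Y14.00 E4.2407

At z = 25.2 mm: the cylinder is not intersected at this z (z outside [0, 25]); the cube at (12, 14) (footprint 29.5×13) is included at this height; Taking the union: only the 29.5×13 cube at (12, 14) is present, so the union is just that shape — 1 connected region. The outline is a single polygon with 4 vertices. Extrusion per mm of travel: 0.4 × 0.3 / (π × 0.875²) = 0.049890. Accumulating E over each segment gives final E = 4.2407.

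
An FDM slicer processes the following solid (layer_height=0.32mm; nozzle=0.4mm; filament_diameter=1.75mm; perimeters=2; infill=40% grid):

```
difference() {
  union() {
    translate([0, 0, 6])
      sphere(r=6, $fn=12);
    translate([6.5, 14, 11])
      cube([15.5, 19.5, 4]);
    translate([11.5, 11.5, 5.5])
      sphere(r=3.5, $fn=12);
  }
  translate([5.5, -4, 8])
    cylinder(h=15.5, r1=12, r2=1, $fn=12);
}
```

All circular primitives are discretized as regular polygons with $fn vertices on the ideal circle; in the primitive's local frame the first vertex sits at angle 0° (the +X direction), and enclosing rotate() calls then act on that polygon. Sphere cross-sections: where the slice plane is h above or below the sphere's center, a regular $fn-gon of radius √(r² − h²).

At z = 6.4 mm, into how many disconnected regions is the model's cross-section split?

At z = 6.4 mm: the sphere: section is a regular 12-gon, circumradius = √(r²−h²) = √(6²−0.4²) = 5.987; the cube at (6.5, 14) is absent (z outside [11, 15]); the r=3.5 sphere at (11.5, 11.5) slices to a regular 12-gon of circumradius 3.382 (√(r²−h²) with h=0.9 from center); Merging all regions: the 2 present regions are separate (no shared area or edge), so areas and boundary lengths simply add and each stays a separate island — 2 connected regions; the cone at (5.5, -4) is absent (z outside [8, 23.5]); Taking the first minus the rest: none of the subtracted shapes is present at this height, so that combined region is unchanged — 2 connected regions. The result has 2 disconnected regions.

2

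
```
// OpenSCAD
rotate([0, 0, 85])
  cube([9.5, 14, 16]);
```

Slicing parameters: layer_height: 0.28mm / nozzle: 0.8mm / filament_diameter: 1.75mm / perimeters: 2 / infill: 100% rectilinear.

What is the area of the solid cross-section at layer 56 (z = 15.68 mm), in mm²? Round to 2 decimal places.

133.00 mm²

At z = 15.68 mm: the cube (footprint 9.5×14) is included at this height (area 133.00 mm²); (whole slice rotated 85° about Z — lengths, areas and connectivity unchanged). Overall, the cross-section is a single solid region. Net area = 133.00 mm².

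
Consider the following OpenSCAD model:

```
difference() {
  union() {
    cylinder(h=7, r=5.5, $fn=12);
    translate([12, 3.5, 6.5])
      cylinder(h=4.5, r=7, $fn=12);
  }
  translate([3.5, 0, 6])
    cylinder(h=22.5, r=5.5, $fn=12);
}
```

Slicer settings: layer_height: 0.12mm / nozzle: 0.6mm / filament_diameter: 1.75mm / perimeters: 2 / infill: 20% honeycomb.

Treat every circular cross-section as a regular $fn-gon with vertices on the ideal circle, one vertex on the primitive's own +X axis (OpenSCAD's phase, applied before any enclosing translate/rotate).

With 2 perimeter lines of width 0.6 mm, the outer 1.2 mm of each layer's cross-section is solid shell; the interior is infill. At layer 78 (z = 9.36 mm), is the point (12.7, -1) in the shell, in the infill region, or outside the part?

infill

At z = 9.36 mm: the cylinder is absent (z outside [0, 7]); the cylinder at (12, 3.5): section is a regular 12-gon, circumradius r=7; Merging all regions: only the r=7 cylinder at (12, 3.5) is present, so the union is just that shape — 1 connected region; the r=5.5 cylinder at (3.5, 0) gives a regular 12-gon of circumradius 5.5 (constant along its height); Subtracting the remaining from the first: starting from that combined region, the r=5.5 cylinder at (3.5, 0) partially overlaps it — only the 16.48 mm² overlap (of its 90.75 mm²) is removed, clipping the outline — 1 connected region. Overall, the cross-section is a single solid region. The nearest boundary edge runs (15.50, -2.56)→(12.00, -3.50); distance from the point to it = 2.23 mm. The point is inside the cross-section and 2.23 mm from the nearest boundary — more than the 1.2 mm shell width (2 × 0.6), so it's in the infill interior.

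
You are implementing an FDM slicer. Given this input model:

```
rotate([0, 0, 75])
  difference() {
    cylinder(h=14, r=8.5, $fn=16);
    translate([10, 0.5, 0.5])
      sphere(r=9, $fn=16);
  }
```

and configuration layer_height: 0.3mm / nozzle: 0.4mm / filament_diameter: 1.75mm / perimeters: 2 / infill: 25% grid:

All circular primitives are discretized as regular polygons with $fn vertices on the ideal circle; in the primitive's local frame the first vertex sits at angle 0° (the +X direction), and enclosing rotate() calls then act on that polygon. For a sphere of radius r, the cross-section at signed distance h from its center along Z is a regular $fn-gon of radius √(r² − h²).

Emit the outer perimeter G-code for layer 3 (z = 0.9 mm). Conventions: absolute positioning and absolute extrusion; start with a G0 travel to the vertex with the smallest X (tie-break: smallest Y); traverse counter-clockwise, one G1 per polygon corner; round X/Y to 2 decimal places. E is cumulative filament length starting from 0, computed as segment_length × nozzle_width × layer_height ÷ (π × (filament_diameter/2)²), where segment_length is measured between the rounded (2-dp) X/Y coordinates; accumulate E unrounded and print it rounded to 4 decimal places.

At z = 0.9 mm: the cylinder: section is a regular 16-gon, circumradius r=8.5; the r=9 sphere at (10, 0.5) contributes a regular 16-gon of circumradius √(9²−0.4²) = 8.991; Taking the first minus the rest: starting from the r=8.5 cylinder, the r=9 sphere at (10, 0.5) partially overlaps it — only the 71.51 mm² overlap (of its 247.49 mm²) is removed, clipping the outline — 1 connected region; (whole slice rotated 75° about Z — lengths, areas and connectivity unchanged). The outline is a single polygon with 18 vertices. Extrusion per mm of travel: 0.4 × 0.3 / (π × 0.875²) = 0.049890. Accumulating E over each segment gives final E = 2.6231.

G0 X-8.43 Y-1.11 Z0.90
G1 X-7.36 Y-4.25 E0.1655
G1 X-5.17 Y-6.74 E0.3309
G1 X-2.20 Y-8.21 E0.4963
G1 X1.11 Y-8.43 E0.6618
G1 X4.25 Y-7.36 E0.8273
G1 X6.74 Y-5.17 E0.9927
G1 X8.21 Y-2.20 E1.1580
G1 X8.43 Y1.11 E1.3235
G1 X7.77 Y3.03 E1.4248
G1 X6.60 Y2.00 E1.5026
G1 X3.28 Y0.87 E1.6776
G1 X-0.22 Y1.10 E1.8526
G1 X-3.37 Y2.66 E2.0279
G1 X-5.68 Y5.29 E2.2026
G1 X-5.89 Y5.92 E2.2357
G1 X-6.74 Y5.17 E2.2923
G1 X-8.21 Y2.20 E2.4576
G1 X-8.43 Y-1.11 E2.6231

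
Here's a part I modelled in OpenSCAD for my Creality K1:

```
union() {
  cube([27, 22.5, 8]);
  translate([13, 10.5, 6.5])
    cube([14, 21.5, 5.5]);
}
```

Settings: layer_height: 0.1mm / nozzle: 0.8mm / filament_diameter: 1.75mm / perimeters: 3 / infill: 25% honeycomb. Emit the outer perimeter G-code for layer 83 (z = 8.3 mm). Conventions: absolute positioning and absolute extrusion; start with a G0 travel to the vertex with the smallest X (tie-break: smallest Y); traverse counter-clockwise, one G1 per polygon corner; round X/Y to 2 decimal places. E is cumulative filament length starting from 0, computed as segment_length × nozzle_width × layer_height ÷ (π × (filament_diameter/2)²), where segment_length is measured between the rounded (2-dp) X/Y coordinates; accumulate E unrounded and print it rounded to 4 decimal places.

G0 X13.00 Y10.50 Z8.30
G1 X27.00 Y10.50 E0.4656
G1 X27.00 Y32.00 E1.1807
G1 X13.00 Y32.00 E1.6464
G1 X13.00 Y10.50 E2.3615

At z = 8.3 mm: the cube is absent (z outside [0, 8]); the cube at (13, 10.5) is present — its section is the full 14×21.5 rectangle; Merging all regions: only the 14×21.5 cube at (13, 10.5) is present, so the union is just that shape — 1 connected region. The outline is a single polygon with 4 vertices. Extrusion per mm of travel: 0.8 × 0.1 / (π × 0.875²) = 0.033260. Accumulating E over each segment gives final E = 2.3615.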